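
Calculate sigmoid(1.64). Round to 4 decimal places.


sigmoid(z) = 1 / (1 + exp(-z))
exp(-(1.64)) = exp(-1.64) = 0.194
1 + 0.194 = 1.194
1 / 1.194 = 0.8375

0.8375


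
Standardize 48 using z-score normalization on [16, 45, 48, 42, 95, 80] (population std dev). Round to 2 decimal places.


Mean = (16 + 45 + 48 + 42 + 95 + 80) / 6 = 54.3333
Variance = sum((x_i - mean)^2) / n = 676.8889
Std = sqrt(676.8889) = 26.0171
Z = (x - mean) / std
= (48 - 54.3333) / 26.0171
= -6.3333 / 26.0171
= -0.24

-0.24


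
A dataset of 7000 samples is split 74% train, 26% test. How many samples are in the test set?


Train samples = 7000 * 74% = 5180
Test samples = 7000 - 5180
= 1820

1820


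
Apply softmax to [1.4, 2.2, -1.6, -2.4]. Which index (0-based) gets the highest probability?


Softmax is a monotonic transformation, so it preserves the argmax.
We need to find the index of the maximum logit.
Index 0: 1.4
Index 1: 2.2
Index 2: -1.6
Index 3: -2.4
Maximum logit = 2.2 at index 1

1


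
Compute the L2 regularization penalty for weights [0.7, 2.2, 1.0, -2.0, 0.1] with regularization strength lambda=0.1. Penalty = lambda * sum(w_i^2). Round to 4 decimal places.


Squaring each weight:
0.7^2 = 0.49
2.2^2 = 4.84
1.0^2 = 1.0
(-2.0)^2 = 4.0
0.1^2 = 0.01
Sum of squares = 10.34
Penalty = 0.1 * 10.34 = 1.0340

1.0340


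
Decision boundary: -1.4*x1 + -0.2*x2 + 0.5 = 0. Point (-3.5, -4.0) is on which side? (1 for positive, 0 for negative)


Compute -1.4 * -3.5 + -0.2 * -4.0 + 0.5
= 4.9 + 0.8 + 0.5
= 6.2
Since 6.2 >= 0, the point is on the positive side.

1


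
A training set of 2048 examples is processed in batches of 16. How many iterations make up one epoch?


Iterations per epoch = dataset_size / batch_size
= 2048 / 16
= 128

128


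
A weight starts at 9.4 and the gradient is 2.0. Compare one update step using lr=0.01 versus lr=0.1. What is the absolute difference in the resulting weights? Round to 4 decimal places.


With lr=0.01: w_new = 9.4 - 0.01 * 2.0 = 9.38
With lr=0.1: w_new = 9.4 - 0.1 * 2.0 = 9.2
Absolute difference = |9.38 - 9.2|
= 0.1800

0.1800


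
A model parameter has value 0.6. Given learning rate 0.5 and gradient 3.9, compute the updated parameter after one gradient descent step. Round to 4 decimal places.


w_new = w_old - lr * gradient
= 0.6 - 0.5 * 3.9
= 0.6 - (1.95)
= -1.3500

-1.3500


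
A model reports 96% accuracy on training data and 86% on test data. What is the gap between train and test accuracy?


Gap = train_accuracy - test_accuracy
= 96 - 86
= 10%
This moderate gap may indicate mild overfitting.

10


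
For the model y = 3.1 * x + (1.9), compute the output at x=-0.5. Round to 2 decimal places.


y = 3.1 * -0.5 + (1.9)
= -1.55 + (1.9)
= 0.35

0.35


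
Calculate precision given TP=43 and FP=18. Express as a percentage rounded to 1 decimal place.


Precision = TP / (TP + FP) * 100
= 43 / (43 + 18)
= 43 / 61
= 0.7049
= 70.5%

70.5


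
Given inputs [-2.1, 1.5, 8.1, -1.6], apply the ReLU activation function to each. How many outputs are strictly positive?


ReLU(x) = max(0, x) for each element:
ReLU(-2.1) = 0
ReLU(1.5) = 1.5
ReLU(8.1) = 8.1
ReLU(-1.6) = 0
Active neurons (>0): 2

2


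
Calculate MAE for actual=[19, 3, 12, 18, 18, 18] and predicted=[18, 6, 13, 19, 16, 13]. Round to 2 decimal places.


Absolute errors: [1, 3, 1, 1, 2, 5]
Sum of absolute errors = 13
MAE = 13 / 6 = 2.17

2.17


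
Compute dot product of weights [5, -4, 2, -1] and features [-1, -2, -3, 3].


Element-wise products:
5 * -1 = -5
-4 * -2 = 8
2 * -3 = -6
-1 * 3 = -3
Sum = -5 + 8 + -6 + -3
= -6

-6


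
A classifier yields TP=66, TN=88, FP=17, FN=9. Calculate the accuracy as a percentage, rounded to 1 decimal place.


Accuracy = (TP + TN) / (TP + TN + FP + FN) * 100
= (66 + 88) / (66 + 88 + 17 + 9)
= 154 / 180
= 0.8556
= 85.6%

85.6


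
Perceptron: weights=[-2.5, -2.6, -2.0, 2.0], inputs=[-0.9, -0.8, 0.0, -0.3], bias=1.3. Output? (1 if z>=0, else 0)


z = w . x + b
= -2.5*-0.9 + -2.6*-0.8 + -2.0*0.0 + 2.0*-0.3 + 1.3
= 2.25 + 2.08 + -0.0 + -0.6 + 1.3
= 3.73 + 1.3
= 5.03
Since z = 5.03 >= 0, output = 1

1


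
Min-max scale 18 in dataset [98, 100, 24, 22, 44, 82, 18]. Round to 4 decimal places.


Min = 18, Max = 100
Range = 100 - 18 = 82
Scaled = (x - min) / (max - min)
= (18 - 18) / 82
= 0 / 82
= 0.0000

0.0000


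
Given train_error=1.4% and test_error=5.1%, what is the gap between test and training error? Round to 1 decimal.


Generalization gap = test_error - train_error
= 5.1 - 1.4
= 3.7%
A moderate gap.

3.7


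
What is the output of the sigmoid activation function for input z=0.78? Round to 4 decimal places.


sigmoid(z) = 1 / (1 + exp(-z))
exp(-(0.78)) = exp(-0.78) = 0.4584
1 + 0.4584 = 1.4584
1 / 1.4584 = 0.6857

0.6857


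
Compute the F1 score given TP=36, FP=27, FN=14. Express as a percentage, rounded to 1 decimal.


Precision = TP / (TP + FP) = 36 / 63 = 0.5714
Recall = TP / (TP + FN) = 36 / 50 = 0.72
F1 = 2 * P * R / (P + R)
= 2 * 0.5714 * 0.72 / (0.5714 + 0.72)
= 0.8229 / 1.2914
= 0.6372
As percentage: 63.7%

63.7


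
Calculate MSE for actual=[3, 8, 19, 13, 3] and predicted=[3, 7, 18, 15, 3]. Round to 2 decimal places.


Differences: [0, 1, 1, -2, 0]
Squared errors: [0, 1, 1, 4, 0]
Sum of squared errors = 6
MSE = 6 / 5 = 1.20

1.20


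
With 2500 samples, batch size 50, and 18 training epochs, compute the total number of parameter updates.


Iterations per epoch = 2500 / 50 = 50
Total updates = iterations_per_epoch * epochs
= 50 * 18
= 900

900


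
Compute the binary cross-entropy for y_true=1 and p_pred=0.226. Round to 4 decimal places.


For y=1: Loss = -log(p)
= -log(0.226)
= -(-1.4872)
= 1.4872

1.4872


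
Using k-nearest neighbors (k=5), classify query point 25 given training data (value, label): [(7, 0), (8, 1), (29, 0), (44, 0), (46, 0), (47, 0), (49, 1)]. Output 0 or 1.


Distances from query 25:
Point 29 (class 0): distance = 4
Point 8 (class 1): distance = 17
Point 7 (class 0): distance = 18
Point 44 (class 0): distance = 19
Point 46 (class 0): distance = 21
K=5 nearest neighbors: classes = [0, 1, 0, 0, 0]
Votes for class 1: 1 / 5
Majority vote => class 0

0


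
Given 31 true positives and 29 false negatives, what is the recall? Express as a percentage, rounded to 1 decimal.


Recall = TP / (TP + FN) * 100
= 31 / (31 + 29)
= 31 / 60
= 0.5167
= 51.7%

51.7


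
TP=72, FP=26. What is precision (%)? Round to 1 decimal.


Precision = TP / (TP + FP) * 100
= 72 / (72 + 26)
= 72 / 98
= 0.7347
= 73.5%

73.5


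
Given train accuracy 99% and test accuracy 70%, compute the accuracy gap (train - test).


Gap = train_accuracy - test_accuracy
= 99 - 70
= 29%
This large gap strongly indicates overfitting.

29


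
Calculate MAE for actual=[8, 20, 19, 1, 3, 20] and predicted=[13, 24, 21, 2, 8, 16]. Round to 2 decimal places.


Absolute errors: [5, 4, 2, 1, 5, 4]
Sum of absolute errors = 21
MAE = 21 / 6 = 3.50

3.50


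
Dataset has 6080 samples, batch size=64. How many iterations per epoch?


Iterations per epoch = dataset_size / batch_size
= 6080 / 64
= 95

95


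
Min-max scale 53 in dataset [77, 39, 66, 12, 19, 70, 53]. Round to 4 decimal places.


Min = 12, Max = 77
Range = 77 - 12 = 65
Scaled = (x - min) / (max - min)
= (53 - 12) / 65
= 41 / 65
= 0.6308

0.6308


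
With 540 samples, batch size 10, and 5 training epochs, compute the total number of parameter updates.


Iterations per epoch = 540 / 10 = 54
Total updates = iterations_per_epoch * epochs
= 54 * 5
= 270

270


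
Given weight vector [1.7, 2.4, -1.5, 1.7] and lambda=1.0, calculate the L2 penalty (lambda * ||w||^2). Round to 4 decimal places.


Squaring each weight:
1.7^2 = 2.89
2.4^2 = 5.76
(-1.5)^2 = 2.25
1.7^2 = 2.89
Sum of squares = 13.79
Penalty = 1.0 * 13.79 = 13.7900

13.7900


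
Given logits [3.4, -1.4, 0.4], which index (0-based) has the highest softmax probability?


Softmax is a monotonic transformation, so it preserves the argmax.
We need to find the index of the maximum logit.
Index 0: 3.4
Index 1: -1.4
Index 2: 0.4
Maximum logit = 3.4 at index 0

0


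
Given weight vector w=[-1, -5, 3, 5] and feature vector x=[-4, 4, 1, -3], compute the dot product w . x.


Element-wise products:
-1 * -4 = 4
-5 * 4 = -20
3 * 1 = 3
5 * -3 = -15
Sum = 4 + -20 + 3 + -15
= -28

-28


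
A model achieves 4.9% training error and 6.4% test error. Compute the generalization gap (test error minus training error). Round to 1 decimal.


Generalization gap = test_error - train_error
= 6.4 - 4.9
= 1.5%
A small gap suggests good generalization.

1.5


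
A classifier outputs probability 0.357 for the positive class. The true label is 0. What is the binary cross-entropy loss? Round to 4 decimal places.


For y=0: Loss = -log(1-p)
= -log(1 - 0.357)
= -log(0.643)
= -(-0.4416)
= 0.4416

0.4416


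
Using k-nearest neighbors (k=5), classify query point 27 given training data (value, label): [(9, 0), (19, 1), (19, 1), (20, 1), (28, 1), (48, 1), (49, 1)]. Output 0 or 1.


Distances from query 27:
Point 28 (class 1): distance = 1
Point 20 (class 1): distance = 7
Point 19 (class 1): distance = 8
Point 19 (class 1): distance = 8
Point 9 (class 0): distance = 18
K=5 nearest neighbors: classes = [1, 1, 1, 1, 0]
Votes for class 1: 4 / 5
Majority vote => class 1

1


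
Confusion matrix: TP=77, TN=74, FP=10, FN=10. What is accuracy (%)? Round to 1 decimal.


Accuracy = (TP + TN) / (TP + TN + FP + FN) * 100
= (77 + 74) / (77 + 74 + 10 + 10)
= 151 / 171
= 0.883
= 88.3%

88.3


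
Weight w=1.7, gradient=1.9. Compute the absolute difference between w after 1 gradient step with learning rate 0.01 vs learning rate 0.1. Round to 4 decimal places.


With lr=0.01: w_new = 1.7 - 0.01 * 1.9 = 1.681
With lr=0.1: w_new = 1.7 - 0.1 * 1.9 = 1.51
Absolute difference = |1.681 - 1.51|
= 0.1710

0.1710


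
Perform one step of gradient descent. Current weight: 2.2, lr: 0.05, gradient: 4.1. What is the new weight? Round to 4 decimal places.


w_new = w_old - lr * gradient
= 2.2 - 0.05 * 4.1
= 2.2 - (0.205)
= 1.9950

1.9950


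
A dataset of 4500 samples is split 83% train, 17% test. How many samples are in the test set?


Train samples = 4500 * 83% = 3735
Test samples = 4500 - 3735
= 765

765


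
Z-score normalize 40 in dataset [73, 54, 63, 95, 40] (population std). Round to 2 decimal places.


Mean = (73 + 54 + 63 + 95 + 40) / 5 = 65.0
Variance = sum((x_i - mean)^2) / n = 342.8
Std = sqrt(342.8) = 18.5149
Z = (x - mean) / std
= (40 - 65.0) / 18.5149
= -25.0 / 18.5149
= -1.35

-1.35


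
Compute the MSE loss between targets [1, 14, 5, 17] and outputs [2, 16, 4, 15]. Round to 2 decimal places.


Differences: [-1, -2, 1, 2]
Squared errors: [1, 4, 1, 4]
Sum of squared errors = 10
MSE = 10 / 4 = 2.50

2.50


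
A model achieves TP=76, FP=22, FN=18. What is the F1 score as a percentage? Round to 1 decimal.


Precision = TP / (TP + FP) = 76 / 98 = 0.7755
Recall = TP / (TP + FN) = 76 / 94 = 0.8085
F1 = 2 * P * R / (P + R)
= 2 * 0.7755 * 0.8085 / (0.7755 + 0.8085)
= 1.254 / 1.584
= 0.7917
As percentage: 79.2%

79.2


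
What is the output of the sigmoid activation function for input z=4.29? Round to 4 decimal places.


sigmoid(z) = 1 / (1 + exp(-z))
exp(-(4.29)) = exp(-4.29) = 0.0137
1 + 0.0137 = 1.0137
1 / 1.0137 = 0.9865

0.9865


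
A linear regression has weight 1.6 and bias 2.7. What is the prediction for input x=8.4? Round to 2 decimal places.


y = 1.6 * 8.4 + (2.7)
= 13.44 + (2.7)
= 16.14

16.14


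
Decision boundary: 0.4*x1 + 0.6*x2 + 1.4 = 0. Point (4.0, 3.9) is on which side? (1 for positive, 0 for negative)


Compute 0.4 * 4.0 + 0.6 * 3.9 + 1.4
= 1.6 + 2.34 + 1.4
= 5.34
Since 5.34 >= 0, the point is on the positive side.

1


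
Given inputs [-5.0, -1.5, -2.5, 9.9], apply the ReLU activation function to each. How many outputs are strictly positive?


ReLU(x) = max(0, x) for each element:
ReLU(-5.0) = 0
ReLU(-1.5) = 0
ReLU(-2.5) = 0
ReLU(9.9) = 9.9
Active neurons (>0): 1

1


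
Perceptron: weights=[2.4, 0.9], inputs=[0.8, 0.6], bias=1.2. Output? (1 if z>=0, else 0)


z = w . x + b
= 2.4*0.8 + 0.9*0.6 + 1.2
= 1.92 + 0.54 + 1.2
= 2.46 + 1.2
= 3.66
Since z = 3.66 >= 0, output = 1

1


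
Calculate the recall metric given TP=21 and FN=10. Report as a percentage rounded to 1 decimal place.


Recall = TP / (TP + FN) * 100
= 21 / (21 + 10)
= 21 / 31
= 0.6774
= 67.7%

67.7


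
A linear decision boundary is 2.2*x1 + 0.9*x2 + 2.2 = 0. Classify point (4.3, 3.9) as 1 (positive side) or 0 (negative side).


Compute 2.2 * 4.3 + 0.9 * 3.9 + 2.2
= 9.46 + 3.51 + 2.2
= 15.17
Since 15.17 >= 0, the point is on the positive side.

1


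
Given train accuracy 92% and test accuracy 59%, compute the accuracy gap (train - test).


Gap = train_accuracy - test_accuracy
= 92 - 59
= 33%
This large gap strongly indicates overfitting.

33


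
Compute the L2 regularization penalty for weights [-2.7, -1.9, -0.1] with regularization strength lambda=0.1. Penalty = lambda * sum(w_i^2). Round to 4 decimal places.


Squaring each weight:
(-2.7)^2 = 7.29
(-1.9)^2 = 3.61
(-0.1)^2 = 0.01
Sum of squares = 10.91
Penalty = 0.1 * 10.91 = 1.0910

1.0910


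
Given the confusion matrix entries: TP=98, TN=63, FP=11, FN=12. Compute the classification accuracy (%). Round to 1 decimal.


Accuracy = (TP + TN) / (TP + TN + FP + FN) * 100
= (98 + 63) / (98 + 63 + 11 + 12)
= 161 / 184
= 0.875
= 87.5%

87.5


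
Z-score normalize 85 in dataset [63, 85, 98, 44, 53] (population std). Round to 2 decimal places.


Mean = (63 + 85 + 98 + 44 + 53) / 5 = 68.6
Variance = sum((x_i - mean)^2) / n = 402.64
Std = sqrt(402.64) = 20.0659
Z = (x - mean) / std
= (85 - 68.6) / 20.0659
= 16.4 / 20.0659
= 0.82

0.82


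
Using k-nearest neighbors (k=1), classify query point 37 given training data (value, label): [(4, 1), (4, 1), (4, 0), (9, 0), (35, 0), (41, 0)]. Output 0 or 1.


Distances from query 37:
Point 35 (class 0): distance = 2
K=1 nearest neighbors: classes = [0]
Votes for class 1: 0 / 1
Majority vote => class 0

0


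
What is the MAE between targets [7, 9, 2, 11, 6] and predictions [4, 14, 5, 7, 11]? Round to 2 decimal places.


Absolute errors: [3, 5, 3, 4, 5]
Sum of absolute errors = 20
MAE = 20 / 5 = 4.00

4.00


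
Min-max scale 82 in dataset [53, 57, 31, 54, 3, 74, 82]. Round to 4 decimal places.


Min = 3, Max = 82
Range = 82 - 3 = 79
Scaled = (x - min) / (max - min)
= (82 - 3) / 79
= 79 / 79
= 1.0000

1.0000


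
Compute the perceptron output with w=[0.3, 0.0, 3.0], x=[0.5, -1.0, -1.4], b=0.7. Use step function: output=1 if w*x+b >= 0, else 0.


z = w . x + b
= 0.3*0.5 + 0.0*-1.0 + 3.0*-1.4 + 0.7
= 0.15 + -0.0 + -4.2 + 0.7
= -4.05 + 0.7
= -3.35
Since z = -3.35 < 0, output = 0

0


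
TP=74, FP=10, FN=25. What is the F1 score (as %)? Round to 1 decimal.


Precision = TP / (TP + FP) = 74 / 84 = 0.881
Recall = TP / (TP + FN) = 74 / 99 = 0.7475
F1 = 2 * P * R / (P + R)
= 2 * 0.881 * 0.7475 / (0.881 + 0.7475)
= 1.317 / 1.6284
= 0.8087
As percentage: 80.9%

80.9


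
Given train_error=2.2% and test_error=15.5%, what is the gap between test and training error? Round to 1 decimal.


Generalization gap = test_error - train_error
= 15.5 - 2.2
= 13.3%
A large gap suggests overfitting.

13.3


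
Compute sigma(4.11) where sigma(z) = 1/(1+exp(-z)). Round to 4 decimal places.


sigmoid(z) = 1 / (1 + exp(-z))
exp(-(4.11)) = exp(-4.11) = 0.0164
1 + 0.0164 = 1.0164
1 / 1.0164 = 0.9839

0.9839


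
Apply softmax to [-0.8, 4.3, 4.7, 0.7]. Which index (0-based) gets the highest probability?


Softmax is a monotonic transformation, so it preserves the argmax.
We need to find the index of the maximum logit.
Index 0: -0.8
Index 1: 4.3
Index 2: 4.7
Index 3: 0.7
Maximum logit = 4.7 at index 2

2


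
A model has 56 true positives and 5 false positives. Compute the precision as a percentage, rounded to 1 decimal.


Precision = TP / (TP + FP) * 100
= 56 / (56 + 5)
= 56 / 61
= 0.918
= 91.8%

91.8


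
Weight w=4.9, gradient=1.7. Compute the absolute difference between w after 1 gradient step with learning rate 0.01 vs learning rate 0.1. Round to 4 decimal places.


With lr=0.01: w_new = 4.9 - 0.01 * 1.7 = 4.883
With lr=0.1: w_new = 4.9 - 0.1 * 1.7 = 4.73
Absolute difference = |4.883 - 4.73|
= 0.1530

0.1530


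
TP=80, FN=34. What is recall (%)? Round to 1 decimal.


Recall = TP / (TP + FN) * 100
= 80 / (80 + 34)
= 80 / 114
= 0.7018
= 70.2%

70.2


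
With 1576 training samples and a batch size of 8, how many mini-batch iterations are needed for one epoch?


Iterations per epoch = dataset_size / batch_size
= 1576 / 8
= 197

197


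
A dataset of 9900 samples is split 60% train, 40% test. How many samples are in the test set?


Train samples = 9900 * 60% = 5940
Test samples = 9900 - 5940
= 3960

3960


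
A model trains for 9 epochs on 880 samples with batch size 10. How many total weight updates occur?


Iterations per epoch = 880 / 10 = 88
Total updates = iterations_per_epoch * epochs
= 88 * 9
= 792

792


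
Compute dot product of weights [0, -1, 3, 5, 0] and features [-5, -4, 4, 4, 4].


Element-wise products:
0 * -5 = 0
-1 * -4 = 4
3 * 4 = 12
5 * 4 = 20
0 * 4 = 0
Sum = 0 + 4 + 12 + 20 + 0
= 36

36


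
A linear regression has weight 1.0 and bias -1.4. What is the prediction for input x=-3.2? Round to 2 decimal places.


y = 1.0 * -3.2 + (-1.4)
= -3.2 + (-1.4)
= -4.60

-4.60


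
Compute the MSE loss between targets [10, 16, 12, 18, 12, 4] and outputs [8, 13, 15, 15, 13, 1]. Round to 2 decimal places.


Differences: [2, 3, -3, 3, -1, 3]
Squared errors: [4, 9, 9, 9, 1, 9]
Sum of squared errors = 41
MSE = 41 / 6 = 6.83

6.83


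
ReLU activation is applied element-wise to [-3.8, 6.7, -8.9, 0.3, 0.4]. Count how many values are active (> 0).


ReLU(x) = max(0, x) for each element:
ReLU(-3.8) = 0
ReLU(6.7) = 6.7
ReLU(-8.9) = 0
ReLU(0.3) = 0.3
ReLU(0.4) = 0.4
Active neurons (>0): 3

3


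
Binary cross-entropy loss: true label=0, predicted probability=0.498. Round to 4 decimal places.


For y=0: Loss = -log(1-p)
= -log(1 - 0.498)
= -log(0.502)
= -(-0.6892)
= 0.6892

0.6892


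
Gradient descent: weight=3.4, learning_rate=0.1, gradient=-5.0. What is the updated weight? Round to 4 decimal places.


w_new = w_old - lr * gradient
= 3.4 - 0.1 * -5.0
= 3.4 - (-0.5)
= 3.9000

3.9000


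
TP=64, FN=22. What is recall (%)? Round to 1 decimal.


Recall = TP / (TP + FN) * 100
= 64 / (64 + 22)
= 64 / 86
= 0.7442
= 74.4%

74.4


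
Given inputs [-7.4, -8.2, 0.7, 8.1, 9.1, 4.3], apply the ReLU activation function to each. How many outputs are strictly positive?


ReLU(x) = max(0, x) for each element:
ReLU(-7.4) = 0
ReLU(-8.2) = 0
ReLU(0.7) = 0.7
ReLU(8.1) = 8.1
ReLU(9.1) = 9.1
ReLU(4.3) = 4.3
Active neurons (>0): 4

4


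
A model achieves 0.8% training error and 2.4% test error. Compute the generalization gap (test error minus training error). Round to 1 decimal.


Generalization gap = test_error - train_error
= 2.4 - 0.8
= 1.6%
A small gap suggests good generalization.

1.6


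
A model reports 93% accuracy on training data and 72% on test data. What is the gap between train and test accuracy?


Gap = train_accuracy - test_accuracy
= 93 - 72
= 21%
This large gap strongly indicates overfitting.

21


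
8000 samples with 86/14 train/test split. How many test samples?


Train samples = 8000 * 86% = 6880
Test samples = 8000 - 6880
= 1120

1120


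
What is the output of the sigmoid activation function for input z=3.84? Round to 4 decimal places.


sigmoid(z) = 1 / (1 + exp(-z))
exp(-(3.84)) = exp(-3.84) = 0.0215
1 + 0.0215 = 1.0215
1 / 1.0215 = 0.9790

0.9790


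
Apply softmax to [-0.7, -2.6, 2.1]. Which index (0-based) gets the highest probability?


Softmax is a monotonic transformation, so it preserves the argmax.
We need to find the index of the maximum logit.
Index 0: -0.7
Index 1: -2.6
Index 2: 2.1
Maximum logit = 2.1 at index 2

2


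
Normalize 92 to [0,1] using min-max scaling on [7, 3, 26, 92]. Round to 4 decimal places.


Min = 3, Max = 92
Range = 92 - 3 = 89
Scaled = (x - min) / (max - min)
= (92 - 3) / 89
= 89 / 89
= 1.0000

1.0000


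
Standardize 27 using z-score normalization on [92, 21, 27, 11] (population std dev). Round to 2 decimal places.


Mean = (92 + 21 + 27 + 11) / 4 = 37.75
Variance = sum((x_i - mean)^2) / n = 1013.6875
Std = sqrt(1013.6875) = 31.8385
Z = (x - mean) / std
= (27 - 37.75) / 31.8385
= -10.75 / 31.8385
= -0.34

-0.34


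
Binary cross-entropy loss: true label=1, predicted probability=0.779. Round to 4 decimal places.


For y=1: Loss = -log(p)
= -log(0.779)
= -(-0.2497)
= 0.2497

0.2497


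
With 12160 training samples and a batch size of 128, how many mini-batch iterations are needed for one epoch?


Iterations per epoch = dataset_size / batch_size
= 12160 / 128
= 95

95


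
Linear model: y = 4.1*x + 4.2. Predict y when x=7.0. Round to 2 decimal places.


y = 4.1 * 7.0 + (4.2)
= 28.7 + (4.2)
= 32.90

32.90


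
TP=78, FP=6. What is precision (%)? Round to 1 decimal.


Precision = TP / (TP + FP) * 100
= 78 / (78 + 6)
= 78 / 84
= 0.9286
= 92.9%

92.9


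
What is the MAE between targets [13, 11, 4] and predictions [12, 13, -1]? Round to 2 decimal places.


Absolute errors: [1, 2, 5]
Sum of absolute errors = 8
MAE = 8 / 3 = 2.67

2.67


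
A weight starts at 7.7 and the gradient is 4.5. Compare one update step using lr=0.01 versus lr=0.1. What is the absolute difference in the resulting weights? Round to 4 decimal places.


With lr=0.01: w_new = 7.7 - 0.01 * 4.5 = 7.655
With lr=0.1: w_new = 7.7 - 0.1 * 4.5 = 7.25
Absolute difference = |7.655 - 7.25|
= 0.4050

0.4050


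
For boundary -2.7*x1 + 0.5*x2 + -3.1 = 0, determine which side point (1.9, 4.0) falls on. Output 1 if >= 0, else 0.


Compute -2.7 * 1.9 + 0.5 * 4.0 + -3.1
= -5.13 + 2.0 + -3.1
= -6.23
Since -6.23 < 0, the point is on the negative side.

0


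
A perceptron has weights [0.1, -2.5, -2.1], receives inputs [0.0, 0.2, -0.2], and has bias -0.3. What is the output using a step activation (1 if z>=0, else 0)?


z = w . x + b
= 0.1*0.0 + -2.5*0.2 + -2.1*-0.2 + -0.3
= 0.0 + -0.5 + 0.42 + -0.3
= -0.08 + -0.3
= -0.38
Since z = -0.38 < 0, output = 0

0


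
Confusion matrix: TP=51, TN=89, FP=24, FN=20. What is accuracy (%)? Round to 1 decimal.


Accuracy = (TP + TN) / (TP + TN + FP + FN) * 100
= (51 + 89) / (51 + 89 + 24 + 20)
= 140 / 184
= 0.7609
= 76.1%

76.1


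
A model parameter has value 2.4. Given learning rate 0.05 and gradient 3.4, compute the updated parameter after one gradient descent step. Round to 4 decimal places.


w_new = w_old - lr * gradient
= 2.4 - 0.05 * 3.4
= 2.4 - (0.17)
= 2.2300

2.2300


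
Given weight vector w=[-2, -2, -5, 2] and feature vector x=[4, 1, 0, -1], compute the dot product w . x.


Element-wise products:
-2 * 4 = -8
-2 * 1 = -2
-5 * 0 = 0
2 * -1 = -2
Sum = -8 + -2 + 0 + -2
= -12

-12


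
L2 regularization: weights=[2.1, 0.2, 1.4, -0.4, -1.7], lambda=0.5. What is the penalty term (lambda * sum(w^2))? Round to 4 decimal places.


Squaring each weight:
2.1^2 = 4.41
0.2^2 = 0.04
1.4^2 = 1.96
(-0.4)^2 = 0.16
(-1.7)^2 = 2.89
Sum of squares = 9.46
Penalty = 0.5 * 9.46 = 4.7300

4.7300


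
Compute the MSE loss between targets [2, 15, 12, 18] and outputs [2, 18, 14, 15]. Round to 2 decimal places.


Differences: [0, -3, -2, 3]
Squared errors: [0, 9, 4, 9]
Sum of squared errors = 22
MSE = 22 / 4 = 5.50

5.50


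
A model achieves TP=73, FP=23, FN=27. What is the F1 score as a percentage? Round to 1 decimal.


Precision = TP / (TP + FP) = 73 / 96 = 0.7604
Recall = TP / (TP + FN) = 73 / 100 = 0.73
F1 = 2 * P * R / (P + R)
= 2 * 0.7604 * 0.73 / (0.7604 + 0.73)
= 1.1102 / 1.4904
= 0.7449
As percentage: 74.5%

74.5


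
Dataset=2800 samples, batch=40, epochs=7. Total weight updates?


Iterations per epoch = 2800 / 40 = 70
Total updates = iterations_per_epoch * epochs
= 70 * 7
= 490

490


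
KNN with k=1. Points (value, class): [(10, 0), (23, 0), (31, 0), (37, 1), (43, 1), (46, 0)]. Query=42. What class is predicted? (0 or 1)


Distances from query 42:
Point 43 (class 1): distance = 1
K=1 nearest neighbors: classes = [1]
Votes for class 1: 1 / 1
Majority vote => class 1

1


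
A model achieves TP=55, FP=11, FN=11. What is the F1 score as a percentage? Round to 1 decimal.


Precision = TP / (TP + FP) = 55 / 66 = 0.8333
Recall = TP / (TP + FN) = 55 / 66 = 0.8333
F1 = 2 * P * R / (P + R)
= 2 * 0.8333 * 0.8333 / (0.8333 + 0.8333)
= 1.3889 / 1.6667
= 0.8333
As percentage: 83.3%

83.3


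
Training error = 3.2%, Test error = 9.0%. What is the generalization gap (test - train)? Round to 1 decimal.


Generalization gap = test_error - train_error
= 9.0 - 3.2
= 5.8%
A moderate gap.

5.8


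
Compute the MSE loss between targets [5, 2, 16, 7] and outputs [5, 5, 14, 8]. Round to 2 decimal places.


Differences: [0, -3, 2, -1]
Squared errors: [0, 9, 4, 1]
Sum of squared errors = 14
MSE = 14 / 4 = 3.50

3.50


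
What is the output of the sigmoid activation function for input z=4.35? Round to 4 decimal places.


sigmoid(z) = 1 / (1 + exp(-z))
exp(-(4.35)) = exp(-4.35) = 0.0129
1 + 0.0129 = 1.0129
1 / 1.0129 = 0.9873

0.9873


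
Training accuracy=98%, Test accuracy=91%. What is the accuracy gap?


Gap = train_accuracy - test_accuracy
= 98 - 91
= 7%
This moderate gap may indicate mild overfitting.

7


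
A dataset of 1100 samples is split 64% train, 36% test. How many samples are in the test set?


Train samples = 1100 * 64% = 704
Test samples = 1100 - 704
= 396

396


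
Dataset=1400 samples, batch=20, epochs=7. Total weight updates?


Iterations per epoch = 1400 / 20 = 70
Total updates = iterations_per_epoch * epochs
= 70 * 7
= 490

490


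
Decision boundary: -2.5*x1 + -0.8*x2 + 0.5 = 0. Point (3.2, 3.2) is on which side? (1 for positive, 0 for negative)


Compute -2.5 * 3.2 + -0.8 * 3.2 + 0.5
= -8.0 + -2.56 + 0.5
= -10.06
Since -10.06 < 0, the point is on the negative side.

0


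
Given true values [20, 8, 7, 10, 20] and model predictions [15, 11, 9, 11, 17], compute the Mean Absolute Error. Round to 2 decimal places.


Absolute errors: [5, 3, 2, 1, 3]
Sum of absolute errors = 14
MAE = 14 / 5 = 2.80

2.80


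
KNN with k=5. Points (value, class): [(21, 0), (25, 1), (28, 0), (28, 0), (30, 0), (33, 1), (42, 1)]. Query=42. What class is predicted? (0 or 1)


Distances from query 42:
Point 42 (class 1): distance = 0
Point 33 (class 1): distance = 9
Point 30 (class 0): distance = 12
Point 28 (class 0): distance = 14
Point 28 (class 0): distance = 14
K=5 nearest neighbors: classes = [1, 1, 0, 0, 0]
Votes for class 1: 2 / 5
Majority vote => class 0

0


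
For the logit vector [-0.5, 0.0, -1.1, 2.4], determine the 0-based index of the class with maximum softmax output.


Softmax is a monotonic transformation, so it preserves the argmax.
We need to find the index of the maximum logit.
Index 0: -0.5
Index 1: 0.0
Index 2: -1.1
Index 3: 2.4
Maximum logit = 2.4 at index 3

3


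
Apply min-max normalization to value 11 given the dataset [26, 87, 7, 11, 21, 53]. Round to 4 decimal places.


Min = 7, Max = 87
Range = 87 - 7 = 80
Scaled = (x - min) / (max - min)
= (11 - 7) / 80
= 4 / 80
= 0.0500

0.0500


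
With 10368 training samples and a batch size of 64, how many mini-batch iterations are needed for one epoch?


Iterations per epoch = dataset_size / batch_size
= 10368 / 64
= 162

162


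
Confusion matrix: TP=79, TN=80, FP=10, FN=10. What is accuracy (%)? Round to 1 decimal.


Accuracy = (TP + TN) / (TP + TN + FP + FN) * 100
= (79 + 80) / (79 + 80 + 10 + 10)
= 159 / 179
= 0.8883
= 88.8%

88.8


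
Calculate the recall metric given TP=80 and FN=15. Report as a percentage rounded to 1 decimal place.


Recall = TP / (TP + FN) * 100
= 80 / (80 + 15)
= 80 / 95
= 0.8421
= 84.2%

84.2


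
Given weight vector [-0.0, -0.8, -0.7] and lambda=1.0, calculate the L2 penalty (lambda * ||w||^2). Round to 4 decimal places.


Squaring each weight:
(-0.0)^2 = 0.0
(-0.8)^2 = 0.64
(-0.7)^2 = 0.49
Sum of squares = 1.13
Penalty = 1.0 * 1.13 = 1.1300

1.1300


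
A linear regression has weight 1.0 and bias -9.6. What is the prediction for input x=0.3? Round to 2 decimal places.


y = 1.0 * 0.3 + (-9.6)
= 0.3 + (-9.6)
= -9.30

-9.30


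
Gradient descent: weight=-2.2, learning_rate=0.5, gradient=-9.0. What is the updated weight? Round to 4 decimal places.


w_new = w_old - lr * gradient
= -2.2 - 0.5 * -9.0
= -2.2 - (-4.5)
= 2.3000

2.3000


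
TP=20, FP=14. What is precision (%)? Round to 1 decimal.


Precision = TP / (TP + FP) * 100
= 20 / (20 + 14)
= 20 / 34
= 0.5882
= 58.8%

58.8


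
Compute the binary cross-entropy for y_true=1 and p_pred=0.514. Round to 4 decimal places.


For y=1: Loss = -log(p)
= -log(0.514)
= -(-0.6655)
= 0.6655

0.6655


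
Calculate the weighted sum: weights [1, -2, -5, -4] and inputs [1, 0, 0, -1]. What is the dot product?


Element-wise products:
1 * 1 = 1
-2 * 0 = 0
-5 * 0 = 0
-4 * -1 = 4
Sum = 1 + 0 + 0 + 4
= 5

5


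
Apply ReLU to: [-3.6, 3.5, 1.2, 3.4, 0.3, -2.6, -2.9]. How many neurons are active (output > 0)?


ReLU(x) = max(0, x) for each element:
ReLU(-3.6) = 0
ReLU(3.5) = 3.5
ReLU(1.2) = 1.2
ReLU(3.4) = 3.4
ReLU(0.3) = 0.3
ReLU(-2.6) = 0
ReLU(-2.9) = 0
Active neurons (>0): 4

4


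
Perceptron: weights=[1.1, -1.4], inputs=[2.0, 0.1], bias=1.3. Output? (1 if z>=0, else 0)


z = w . x + b
= 1.1*2.0 + -1.4*0.1 + 1.3
= 2.2 + -0.14 + 1.3
= 2.06 + 1.3
= 3.36
Since z = 3.36 >= 0, output = 1

1


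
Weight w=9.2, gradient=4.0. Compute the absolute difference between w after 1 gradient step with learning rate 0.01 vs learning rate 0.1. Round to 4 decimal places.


With lr=0.01: w_new = 9.2 - 0.01 * 4.0 = 9.16
With lr=0.1: w_new = 9.2 - 0.1 * 4.0 = 8.8
Absolute difference = |9.16 - 8.8|
= 0.3600

0.3600


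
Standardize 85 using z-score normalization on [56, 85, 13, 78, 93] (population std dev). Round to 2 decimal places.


Mean = (56 + 85 + 13 + 78 + 93) / 5 = 65.0
Variance = sum((x_i - mean)^2) / n = 827.6
Std = sqrt(827.6) = 28.768
Z = (x - mean) / std
= (85 - 65.0) / 28.768
= 20.0 / 28.768
= 0.70

0.70


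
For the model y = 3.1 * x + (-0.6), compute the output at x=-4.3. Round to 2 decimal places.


y = 3.1 * -4.3 + (-0.6)
= -13.33 + (-0.6)
= -13.93

-13.93


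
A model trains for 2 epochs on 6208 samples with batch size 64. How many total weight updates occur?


Iterations per epoch = 6208 / 64 = 97
Total updates = iterations_per_epoch * epochs
= 97 * 2
= 194

194


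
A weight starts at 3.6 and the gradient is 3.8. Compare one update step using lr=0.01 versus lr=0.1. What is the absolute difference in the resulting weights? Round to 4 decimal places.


With lr=0.01: w_new = 3.6 - 0.01 * 3.8 = 3.562
With lr=0.1: w_new = 3.6 - 0.1 * 3.8 = 3.22
Absolute difference = |3.562 - 3.22|
= 0.3420

0.3420


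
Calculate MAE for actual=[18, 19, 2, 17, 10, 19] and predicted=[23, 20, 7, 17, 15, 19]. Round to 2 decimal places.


Absolute errors: [5, 1, 5, 0, 5, 0]
Sum of absolute errors = 16
MAE = 16 / 6 = 2.67

2.67


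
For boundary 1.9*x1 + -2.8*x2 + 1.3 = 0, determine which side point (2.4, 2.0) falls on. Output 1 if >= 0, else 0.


Compute 1.9 * 2.4 + -2.8 * 2.0 + 1.3
= 4.56 + -5.6 + 1.3
= 0.26
Since 0.26 >= 0, the point is on the positive side.

1


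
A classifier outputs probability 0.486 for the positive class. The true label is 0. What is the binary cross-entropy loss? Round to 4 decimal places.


For y=0: Loss = -log(1-p)
= -log(1 - 0.486)
= -log(0.514)
= -(-0.6655)
= 0.6655

0.6655


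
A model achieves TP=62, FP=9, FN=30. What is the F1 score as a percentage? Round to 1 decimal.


Precision = TP / (TP + FP) = 62 / 71 = 0.8732
Recall = TP / (TP + FN) = 62 / 92 = 0.6739
F1 = 2 * P * R / (P + R)
= 2 * 0.8732 * 0.6739 / (0.8732 + 0.6739)
= 1.177 / 1.5472
= 0.7607
As percentage: 76.1%

76.1


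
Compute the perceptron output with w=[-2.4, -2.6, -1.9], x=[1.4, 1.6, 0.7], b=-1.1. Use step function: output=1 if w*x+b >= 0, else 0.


z = w . x + b
= -2.4*1.4 + -2.6*1.6 + -1.9*0.7 + -1.1
= -3.36 + -4.16 + -1.33 + -1.1
= -8.85 + -1.1
= -9.95
Since z = -9.95 < 0, output = 0

0


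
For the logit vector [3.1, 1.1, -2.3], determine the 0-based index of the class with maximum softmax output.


Softmax is a monotonic transformation, so it preserves the argmax.
We need to find the index of the maximum logit.
Index 0: 3.1
Index 1: 1.1
Index 2: -2.3
Maximum logit = 3.1 at index 0

0


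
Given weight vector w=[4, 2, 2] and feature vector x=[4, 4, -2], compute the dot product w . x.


Element-wise products:
4 * 4 = 16
2 * 4 = 8
2 * -2 = -4
Sum = 16 + 8 + -4
= 20

20


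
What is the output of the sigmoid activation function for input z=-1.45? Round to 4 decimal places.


sigmoid(z) = 1 / (1 + exp(-z))
exp(-(-1.45)) = exp(1.45) = 4.2631
1 + 4.2631 = 5.2631
1 / 5.2631 = 0.1900

0.1900


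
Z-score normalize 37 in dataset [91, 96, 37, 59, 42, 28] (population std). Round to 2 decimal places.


Mean = (91 + 96 + 37 + 59 + 42 + 28) / 6 = 58.8333
Variance = sum((x_i - mean)^2) / n = 687.8056
Std = sqrt(687.8056) = 26.226
Z = (x - mean) / std
= (37 - 58.8333) / 26.226
= -21.8333 / 26.226
= -0.83

-0.83


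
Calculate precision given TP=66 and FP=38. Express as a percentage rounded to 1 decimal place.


Precision = TP / (TP + FP) * 100
= 66 / (66 + 38)
= 66 / 104
= 0.6346
= 63.5%

63.5


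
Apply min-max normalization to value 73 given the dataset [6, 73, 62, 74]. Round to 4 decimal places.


Min = 6, Max = 74
Range = 74 - 6 = 68
Scaled = (x - min) / (max - min)
= (73 - 6) / 68
= 67 / 68
= 0.9853

0.9853


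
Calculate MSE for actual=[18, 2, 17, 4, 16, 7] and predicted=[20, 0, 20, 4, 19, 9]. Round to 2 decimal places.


Differences: [-2, 2, -3, 0, -3, -2]
Squared errors: [4, 4, 9, 0, 9, 4]
Sum of squared errors = 30
MSE = 30 / 6 = 5.00

5.00


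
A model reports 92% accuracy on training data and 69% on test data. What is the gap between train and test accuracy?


Gap = train_accuracy - test_accuracy
= 92 - 69
= 23%
This large gap strongly indicates overfitting.

23


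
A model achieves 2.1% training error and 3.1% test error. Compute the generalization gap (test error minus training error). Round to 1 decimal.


Generalization gap = test_error - train_error
= 3.1 - 2.1
= 1.0%
A small gap suggests good generalization.

1.0


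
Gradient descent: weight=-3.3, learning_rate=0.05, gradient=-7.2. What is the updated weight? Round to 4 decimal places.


w_new = w_old - lr * gradient
= -3.3 - 0.05 * -7.2
= -3.3 - (-0.36)
= -2.9400

-2.9400


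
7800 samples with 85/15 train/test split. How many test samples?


Train samples = 7800 * 85% = 6630
Test samples = 7800 - 6630
= 1170

1170


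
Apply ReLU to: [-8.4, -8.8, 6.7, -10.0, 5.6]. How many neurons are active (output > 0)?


ReLU(x) = max(0, x) for each element:
ReLU(-8.4) = 0
ReLU(-8.8) = 0
ReLU(6.7) = 6.7
ReLU(-10.0) = 0
ReLU(5.6) = 5.6
Active neurons (>0): 2

2


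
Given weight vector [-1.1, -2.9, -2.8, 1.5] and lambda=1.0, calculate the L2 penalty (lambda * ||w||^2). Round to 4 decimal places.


Squaring each weight:
(-1.1)^2 = 1.21
(-2.9)^2 = 8.41
(-2.8)^2 = 7.84
1.5^2 = 2.25
Sum of squares = 19.71
Penalty = 1.0 * 19.71 = 19.7100

19.7100


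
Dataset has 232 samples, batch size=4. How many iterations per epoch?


Iterations per epoch = dataset_size / batch_size
= 232 / 4
= 58

58


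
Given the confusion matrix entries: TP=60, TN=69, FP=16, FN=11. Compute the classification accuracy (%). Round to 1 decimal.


Accuracy = (TP + TN) / (TP + TN + FP + FN) * 100
= (60 + 69) / (60 + 69 + 16 + 11)
= 129 / 156
= 0.8269
= 82.7%

82.7


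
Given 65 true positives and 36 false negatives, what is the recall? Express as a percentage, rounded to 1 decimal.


Recall = TP / (TP + FN) * 100
= 65 / (65 + 36)
= 65 / 101
= 0.6436
= 64.4%

64.4


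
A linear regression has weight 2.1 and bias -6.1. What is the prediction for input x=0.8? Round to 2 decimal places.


y = 2.1 * 0.8 + (-6.1)
= 1.68 + (-6.1)
= -4.42

-4.42


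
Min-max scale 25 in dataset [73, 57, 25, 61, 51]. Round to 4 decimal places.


Min = 25, Max = 73
Range = 73 - 25 = 48
Scaled = (x - min) / (max - min)
= (25 - 25) / 48
= 0 / 48
= 0.0000

0.0000


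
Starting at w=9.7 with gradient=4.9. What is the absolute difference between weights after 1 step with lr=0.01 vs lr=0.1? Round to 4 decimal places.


With lr=0.01: w_new = 9.7 - 0.01 * 4.9 = 9.651
With lr=0.1: w_new = 9.7 - 0.1 * 4.9 = 9.21
Absolute difference = |9.651 - 9.21|
= 0.4410

0.4410


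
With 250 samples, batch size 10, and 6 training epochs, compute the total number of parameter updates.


Iterations per epoch = 250 / 10 = 25
Total updates = iterations_per_epoch * epochs
= 25 * 6
= 150

150


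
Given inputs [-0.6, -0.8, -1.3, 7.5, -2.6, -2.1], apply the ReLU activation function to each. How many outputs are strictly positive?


ReLU(x) = max(0, x) for each element:
ReLU(-0.6) = 0
ReLU(-0.8) = 0
ReLU(-1.3) = 0
ReLU(7.5) = 7.5
ReLU(-2.6) = 0
ReLU(-2.1) = 0
Active neurons (>0): 1

1


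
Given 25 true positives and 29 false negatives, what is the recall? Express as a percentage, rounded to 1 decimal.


Recall = TP / (TP + FN) * 100
= 25 / (25 + 29)
= 25 / 54
= 0.463
= 46.3%

46.3


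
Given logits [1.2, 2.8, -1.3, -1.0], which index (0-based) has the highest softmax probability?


Softmax is a monotonic transformation, so it preserves the argmax.
We need to find the index of the maximum logit.
Index 0: 1.2
Index 1: 2.8
Index 2: -1.3
Index 3: -1.0
Maximum logit = 2.8 at index 1

1


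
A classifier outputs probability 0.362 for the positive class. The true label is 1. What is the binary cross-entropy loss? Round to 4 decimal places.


For y=1: Loss = -log(p)
= -log(0.362)
= -(-1.0161)
= 1.0161

1.0161


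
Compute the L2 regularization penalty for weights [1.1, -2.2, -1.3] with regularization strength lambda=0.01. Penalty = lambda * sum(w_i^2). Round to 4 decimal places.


Squaring each weight:
1.1^2 = 1.21
(-2.2)^2 = 4.84
(-1.3)^2 = 1.69
Sum of squares = 7.74
Penalty = 0.01 * 7.74 = 0.0774

0.0774


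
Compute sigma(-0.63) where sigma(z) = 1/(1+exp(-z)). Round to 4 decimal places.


sigmoid(z) = 1 / (1 + exp(-z))
exp(-(-0.63)) = exp(0.63) = 1.8776
1 + 1.8776 = 2.8776
1 / 2.8776 = 0.3475

0.3475


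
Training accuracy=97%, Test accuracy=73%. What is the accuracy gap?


Gap = train_accuracy - test_accuracy
= 97 - 73
= 24%
This large gap strongly indicates overfitting.

24


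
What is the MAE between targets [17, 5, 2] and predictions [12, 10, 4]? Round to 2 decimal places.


Absolute errors: [5, 5, 2]
Sum of absolute errors = 12
MAE = 12 / 3 = 4.00

4.00


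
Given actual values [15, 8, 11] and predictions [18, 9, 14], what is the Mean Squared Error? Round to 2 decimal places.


Differences: [-3, -1, -3]
Squared errors: [9, 1, 9]
Sum of squared errors = 19
MSE = 19 / 3 = 6.33

6.33


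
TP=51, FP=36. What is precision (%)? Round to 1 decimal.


Precision = TP / (TP + FP) * 100
= 51 / (51 + 36)
= 51 / 87
= 0.5862
= 58.6%

58.6


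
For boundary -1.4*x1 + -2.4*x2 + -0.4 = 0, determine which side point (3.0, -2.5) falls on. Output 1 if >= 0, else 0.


Compute -1.4 * 3.0 + -2.4 * -2.5 + -0.4
= -4.2 + 6.0 + -0.4
= 1.4
Since 1.4 >= 0, the point is on the positive side.

1


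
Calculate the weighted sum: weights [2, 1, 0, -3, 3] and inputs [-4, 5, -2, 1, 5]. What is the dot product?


Element-wise products:
2 * -4 = -8
1 * 5 = 5
0 * -2 = 0
-3 * 1 = -3
3 * 5 = 15
Sum = -8 + 5 + 0 + -3 + 15
= 9

9
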